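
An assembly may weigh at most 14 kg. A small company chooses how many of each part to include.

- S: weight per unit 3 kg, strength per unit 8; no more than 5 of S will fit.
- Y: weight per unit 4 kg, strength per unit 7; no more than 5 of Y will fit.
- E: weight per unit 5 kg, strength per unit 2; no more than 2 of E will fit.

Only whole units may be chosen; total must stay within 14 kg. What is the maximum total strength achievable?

32

4×S: weight 12 ≤ 14, strength 4·8 = 32.
3×S and 1×Y: weight 13 ≤ 14, strength 3·8 + 1·7 = 31.
Best is 32.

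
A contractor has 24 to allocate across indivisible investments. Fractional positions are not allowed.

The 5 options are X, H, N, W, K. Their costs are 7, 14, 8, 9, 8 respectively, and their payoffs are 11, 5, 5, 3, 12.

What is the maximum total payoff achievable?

Allowing fractional choices, the relaxed optimum would be about 28.4, but investments are indivisible.
X + N + K: cost 7 + 8 + 8 = 23 ≤ 24, payoff 11 + 5 + 12 = 28.
X + K: cost 7 + 8 = 15 ≤ 24, payoff 11 + 12 = 23.
X + W + K: cost 7 + 9 + 8 = 24 ≤ 24, payoff 11 + 3 + 12 = 26.
Best is X, N, and K with total payoff 28.

28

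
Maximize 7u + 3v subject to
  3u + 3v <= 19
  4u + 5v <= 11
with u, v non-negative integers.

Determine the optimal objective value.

14

(u,v)=(2,0) is feasible, giving 14.
(u,v)=(1,1) is feasible, giving 10.
(u,v)=(1,0) is feasible, giving 7.
No feasible integer point exceeds 14.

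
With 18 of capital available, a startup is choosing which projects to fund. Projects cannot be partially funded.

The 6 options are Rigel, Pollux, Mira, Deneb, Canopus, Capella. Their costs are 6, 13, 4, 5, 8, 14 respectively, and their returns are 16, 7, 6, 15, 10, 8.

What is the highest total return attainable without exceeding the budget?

37

Allowing fractional choices, the relaxed optimum would be about 40.8, but projects are indivisible.
Rigel + Mira + Deneb: cost 6 + 4 + 5 = 15 ≤ 18, return 16 + 6 + 15 = 37.
Rigel + Mira + Canopus: cost 6 + 4 + 8 = 18 ≤ 18, return 16 + 6 + 10 = 32.
Best is Rigel, Mira, and Deneb with total return 37.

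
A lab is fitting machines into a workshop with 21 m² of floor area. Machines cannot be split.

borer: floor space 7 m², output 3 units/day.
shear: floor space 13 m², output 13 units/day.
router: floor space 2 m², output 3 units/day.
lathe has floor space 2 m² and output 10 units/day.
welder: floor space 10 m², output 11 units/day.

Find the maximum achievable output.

Treat it as a binary knapsack problem.
Take borer, router, lathe, and welder: floor space 7 + 2 + 2 + 10 = 21 ≤ 21, output 3 + 3 + 10 + 11 = 27.
No other feasible combination does better.

27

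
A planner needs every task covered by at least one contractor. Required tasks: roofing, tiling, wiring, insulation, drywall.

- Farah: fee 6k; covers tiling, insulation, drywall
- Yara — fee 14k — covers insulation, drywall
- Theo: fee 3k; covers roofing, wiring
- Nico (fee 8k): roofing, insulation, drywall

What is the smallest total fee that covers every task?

Choose Farah and Theo: together they cover roofing, tiling, wiring, insulation, drywall — every task.
Total fee: 6 + 3 = 9.
No cover costs less than 9.

9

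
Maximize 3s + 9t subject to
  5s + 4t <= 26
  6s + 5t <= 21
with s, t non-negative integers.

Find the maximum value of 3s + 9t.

(s,t)=(0,4): 5·0+4·4=16≤26, 6·0+5·4=20≤21, objective 36.
(s,t)=(1,3): 5·1+4·3=17≤26, 6·1+5·3=21≤21, objective 30.
(s,t)=(0,3): 5·0+4·3=12≤26, 6·0+5·3=15≤21, objective 27.
The best lattice point is (0,4), giving 36.

36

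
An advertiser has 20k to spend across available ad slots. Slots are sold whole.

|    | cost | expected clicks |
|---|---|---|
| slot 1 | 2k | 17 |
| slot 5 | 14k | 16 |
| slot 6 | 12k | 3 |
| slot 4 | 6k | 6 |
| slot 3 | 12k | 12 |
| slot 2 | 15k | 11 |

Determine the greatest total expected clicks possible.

This is a 0-1 knapsack instance.
Allowing fractional choices, the relaxed optimum would be about 37.0, but ad slots are indivisible.
slot 1 + slot 4 + slot 3: cost 2 + 6 + 12 = 20 ≤ 20, expected clicks 17 + 6 + 12 = 35.
slot 1 + slot 5: cost 2 + 14 = 16 ≤ 20, expected clicks 17 + 16 = 33.
Best is slot 1, slot 4, and slot 3 with total expected clicks 35.

35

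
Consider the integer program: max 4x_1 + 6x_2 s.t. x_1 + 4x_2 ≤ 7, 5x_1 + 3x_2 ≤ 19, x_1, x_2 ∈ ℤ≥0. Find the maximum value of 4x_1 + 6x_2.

18

(x_1,x_2)=(3,1) is feasible, giving 18.
(x_1,x_2)=(2,1) is feasible, giving 14.
(x_1,x_2)=(3,0) is feasible, giving 12.
No feasible integer point exceeds 18.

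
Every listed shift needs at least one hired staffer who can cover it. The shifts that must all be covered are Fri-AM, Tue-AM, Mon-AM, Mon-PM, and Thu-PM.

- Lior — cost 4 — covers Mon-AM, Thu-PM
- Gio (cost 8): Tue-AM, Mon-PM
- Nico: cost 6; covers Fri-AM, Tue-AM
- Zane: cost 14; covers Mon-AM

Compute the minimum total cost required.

Choose Lior, Gio, and Nico: together they cover Fri-AM, Tue-AM, Mon-AM, Mon-PM, Thu-PM — every shift.
Total cost: 4 + 8 + 6 = 18.

18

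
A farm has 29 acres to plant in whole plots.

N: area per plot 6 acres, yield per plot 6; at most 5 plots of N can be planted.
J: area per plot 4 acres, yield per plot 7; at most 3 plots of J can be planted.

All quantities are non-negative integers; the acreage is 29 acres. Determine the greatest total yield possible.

33

This is a bounded integer knapsack.
J has the best ratio (7/4); taking only J gives at most 3×7 = 21 (stopped by the supply cap of 3).
Mixing does better — 2×N and 3×J: area 24 ≤ 29, yield 2·6 + 3·7 = 33.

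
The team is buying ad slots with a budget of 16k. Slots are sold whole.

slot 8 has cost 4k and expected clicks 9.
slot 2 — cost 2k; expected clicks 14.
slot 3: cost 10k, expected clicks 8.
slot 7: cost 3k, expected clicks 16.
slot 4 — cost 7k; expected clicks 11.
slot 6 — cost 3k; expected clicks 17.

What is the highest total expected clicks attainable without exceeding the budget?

Take slot 2, slot 7, slot 4, and slot 6: cost 2 + 3 + 7 + 3 = 15 ≤ 16, expected clicks 14 + 16 + 11 + 17 = 58.
No other feasible combination does better.

58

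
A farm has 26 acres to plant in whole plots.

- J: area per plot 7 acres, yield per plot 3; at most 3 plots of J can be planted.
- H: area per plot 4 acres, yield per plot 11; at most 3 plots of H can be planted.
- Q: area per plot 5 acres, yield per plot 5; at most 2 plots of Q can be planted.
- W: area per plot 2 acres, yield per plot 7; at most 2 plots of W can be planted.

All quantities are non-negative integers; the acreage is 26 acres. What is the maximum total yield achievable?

This is a bounded integer knapsack.
3×H, 1×Q, and 2×W: area 21 ≤ 26, yield 3·11 + 1·5 + 2·7 = 52.
3×H, 2×Q, and 2×W: area 26 ≤ 26, yield 3·11 + 2·5 + 2·7 = 57.
Best is 57.

57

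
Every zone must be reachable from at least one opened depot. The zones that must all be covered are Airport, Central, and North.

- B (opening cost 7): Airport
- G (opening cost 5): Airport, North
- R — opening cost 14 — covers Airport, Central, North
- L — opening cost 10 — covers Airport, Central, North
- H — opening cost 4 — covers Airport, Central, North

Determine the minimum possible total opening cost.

This is an integer covering problem.
H alone covers Airport, Central, North — every zone.
Total opening cost: 4.
No cover costs less than 4.

4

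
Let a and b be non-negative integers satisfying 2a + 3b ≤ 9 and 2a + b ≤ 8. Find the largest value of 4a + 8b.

24

(a,b)=(0,3): 2·0+3·3=9≤9, 2·0+1·3=3≤8, objective 24.
(a,b)=(1,2): 2·1+3·2=8≤9, 2·1+1·2=4≤8, objective 20.
(a,b)=(0,2): 2·0+3·2=6≤9, 2·0+1·2=2≤8, objective 16.
Maximum is 24 at (a,b)=(0,3).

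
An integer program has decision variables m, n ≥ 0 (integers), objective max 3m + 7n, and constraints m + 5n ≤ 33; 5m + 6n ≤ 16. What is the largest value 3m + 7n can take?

14

(m,n)=(0,2): 1·0+5·2=10≤33, 5·0+6·2=12≤16, objective 14.
(m,n)=(1,1): 1·1+5·1=6≤33, 5·1+6·1=11≤16, objective 10.
(m,n)=(0,1): 1·0+5·1=5≤33, 5·0+6·1=6≤16, objective 7.
Maximum is 14 at (m,n)=(0,2).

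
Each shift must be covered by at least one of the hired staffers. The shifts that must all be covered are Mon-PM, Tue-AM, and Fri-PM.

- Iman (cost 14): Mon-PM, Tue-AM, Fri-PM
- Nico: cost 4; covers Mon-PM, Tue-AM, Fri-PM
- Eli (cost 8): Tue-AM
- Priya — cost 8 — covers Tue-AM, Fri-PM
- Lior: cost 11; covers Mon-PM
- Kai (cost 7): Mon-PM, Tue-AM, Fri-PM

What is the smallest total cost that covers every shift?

4

Nico alone covers Mon-PM, Tue-AM, Fri-PM — every shift.
Total cost: 4.
No cover costs less than 4.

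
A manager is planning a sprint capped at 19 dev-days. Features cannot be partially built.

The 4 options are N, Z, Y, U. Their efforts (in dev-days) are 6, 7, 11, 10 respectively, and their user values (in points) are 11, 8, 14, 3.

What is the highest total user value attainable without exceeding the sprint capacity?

Allowing fractional choices, the relaxed optimum would be about 27.3, but features are indivisible.
Z + Y: effort 7 + 11 = 18 ≤ 19, user value 8 + 14 = 22.
N + Z: effort 6 + 7 = 13 ≤ 19, user value 11 + 8 = 19.
N + Y: effort 6 + 11 = 17 ≤ 19, user value 11 + 14 = 25.
Best is N and Y with total user value 25.

25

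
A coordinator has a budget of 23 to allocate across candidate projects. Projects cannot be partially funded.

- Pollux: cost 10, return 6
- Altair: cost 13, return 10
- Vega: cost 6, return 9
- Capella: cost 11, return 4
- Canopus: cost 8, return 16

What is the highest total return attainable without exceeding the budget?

26

Take Altair and Canopus: cost 13 + 8 = 21 ≤ 23, return 10 + 16 = 26.
No other feasible combination does better.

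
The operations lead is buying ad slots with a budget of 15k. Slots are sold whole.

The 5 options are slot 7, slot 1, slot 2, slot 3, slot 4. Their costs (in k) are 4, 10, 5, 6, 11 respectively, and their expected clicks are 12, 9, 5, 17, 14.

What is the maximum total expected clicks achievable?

Allowing fractional choices, the relaxed optimum would be about 35.4, but ad slots are indivisible.
slot 7 + slot 2 + slot 3: cost 4 + 5 + 6 = 15 ≤ 15, expected clicks 12 + 5 + 17 = 34.
slot 7 + slot 3: cost 4 + 6 = 10 ≤ 15, expected clicks 12 + 17 = 29.
slot 7 + slot 4: cost 4 + 11 = 15 ≤ 15, expected clicks 12 + 14 = 26.
Best is slot 7, slot 2, and slot 3 with total expected clicks 34.

34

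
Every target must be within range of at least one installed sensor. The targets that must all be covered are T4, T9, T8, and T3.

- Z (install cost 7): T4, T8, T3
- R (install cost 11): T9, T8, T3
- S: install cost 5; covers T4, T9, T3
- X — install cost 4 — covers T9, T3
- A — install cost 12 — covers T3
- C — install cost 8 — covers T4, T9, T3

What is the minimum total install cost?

11

The greedy cost-per-new-target heuristic would pick S and Z for 12, but a cheaper cover exists.
Choose Z and X: together they cover T4, T9, T8, T3 — every target.
Total install cost: 7 + 4 = 11.
No cover costs less than 11.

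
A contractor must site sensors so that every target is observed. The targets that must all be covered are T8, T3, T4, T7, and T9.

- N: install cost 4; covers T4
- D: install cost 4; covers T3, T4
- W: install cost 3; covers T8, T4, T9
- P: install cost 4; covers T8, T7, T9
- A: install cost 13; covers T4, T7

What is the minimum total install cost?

The greedy cost-per-new-target heuristic would pick W, D, and P for 11, but a cheaper cover exists.
Choose D and P: together they cover T8, T3, T4, T7, T9 — every target.
Total install cost: 4 + 4 = 8.
No cover costs less than 8.

8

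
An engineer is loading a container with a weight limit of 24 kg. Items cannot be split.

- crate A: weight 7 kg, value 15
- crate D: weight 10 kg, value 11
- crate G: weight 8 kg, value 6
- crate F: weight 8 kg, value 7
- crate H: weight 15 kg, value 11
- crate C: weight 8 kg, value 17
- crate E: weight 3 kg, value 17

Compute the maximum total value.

49

This is an integer program with binary decision variables.
crate A + crate C + crate E: weight 7 + 8 + 3 = 18 ≤ 24, value 15 + 17 + 17 = 49.
crate A + crate D + crate E: weight 7 + 10 + 3 = 20 ≤ 24, value 15 + 11 + 17 = 43.
crate D + crate C + crate E: weight 10 + 8 + 3 = 21 ≤ 24, value 11 + 17 + 17 = 45.
Best is crate A, crate C, and crate E with total value 49.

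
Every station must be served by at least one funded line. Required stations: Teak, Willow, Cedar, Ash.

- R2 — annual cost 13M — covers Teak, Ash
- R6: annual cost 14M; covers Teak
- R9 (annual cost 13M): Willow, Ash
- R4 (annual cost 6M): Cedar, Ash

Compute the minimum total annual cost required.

Choose R2, R9, and R4: together they cover Teak, Willow, Cedar, Ash — every station.
Total annual cost: 13 + 13 + 6 = 32.

32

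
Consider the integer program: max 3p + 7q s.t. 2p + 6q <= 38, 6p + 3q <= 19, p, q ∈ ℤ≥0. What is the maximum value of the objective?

(p,q)=(0,6) is feasible, giving 42.
(p,q)=(0,5) is feasible, giving 35.
The best lattice point is (0,6), giving 42.

42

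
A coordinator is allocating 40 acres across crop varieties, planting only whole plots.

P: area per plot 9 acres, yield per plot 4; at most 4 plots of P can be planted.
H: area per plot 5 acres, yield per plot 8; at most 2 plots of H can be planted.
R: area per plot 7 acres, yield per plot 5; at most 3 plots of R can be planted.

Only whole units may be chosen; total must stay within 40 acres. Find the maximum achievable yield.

35

This is a bounded integer knapsack.
1×P, 2×H, and 3×R: area 40 ≤ 40, yield 1·4 + 2·8 + 3·5 = 35.
2×H and 3×R: area 31 ≤ 40, yield 2·8 + 3·5 = 31.
Best is 35.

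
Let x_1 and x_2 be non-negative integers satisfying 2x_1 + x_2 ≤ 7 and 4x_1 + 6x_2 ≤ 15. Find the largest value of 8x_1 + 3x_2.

24

(x_1,x_2)=(3,0): 2·3+1·0=6≤7, 4·3+6·0=12≤15, objective 24.
(x_1,x_2)=(2,1): 2·2+1·1=5≤7, 4·2+6·1=14≤15, objective 19.
(x_1,x_2)=(2,0): 2·2+1·0=4≤7, 4·2+6·0=8≤15, objective 16.
The best lattice point is (3,0), giving 24.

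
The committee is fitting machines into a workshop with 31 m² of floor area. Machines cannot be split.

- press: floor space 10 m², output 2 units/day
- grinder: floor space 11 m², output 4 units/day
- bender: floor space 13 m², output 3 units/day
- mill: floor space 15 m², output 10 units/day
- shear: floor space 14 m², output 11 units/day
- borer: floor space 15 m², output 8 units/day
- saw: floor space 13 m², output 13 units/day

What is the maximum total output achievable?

Take shear and saw: floor space 14 + 13 = 27 ≤ 31, output 11 + 13 = 24.
No other feasible combination does better.

24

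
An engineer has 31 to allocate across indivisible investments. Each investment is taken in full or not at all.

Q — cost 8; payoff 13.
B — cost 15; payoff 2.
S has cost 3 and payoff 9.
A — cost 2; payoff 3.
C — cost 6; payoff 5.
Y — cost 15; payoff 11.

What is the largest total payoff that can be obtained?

36

Take Q, S, A, and Y: cost 8 + 3 + 2 + 15 = 28 ≤ 31, payoff 13 + 9 + 3 + 11 = 36.
No other feasible combination does better.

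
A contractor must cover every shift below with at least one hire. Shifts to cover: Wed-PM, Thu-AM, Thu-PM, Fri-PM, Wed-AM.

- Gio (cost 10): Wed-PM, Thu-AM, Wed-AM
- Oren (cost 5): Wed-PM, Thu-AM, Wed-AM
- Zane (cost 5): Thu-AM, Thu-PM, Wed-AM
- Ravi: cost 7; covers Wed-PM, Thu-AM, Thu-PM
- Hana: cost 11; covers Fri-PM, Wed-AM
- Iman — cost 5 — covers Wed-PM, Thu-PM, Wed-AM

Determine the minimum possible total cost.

18

The greedy cost-per-new-shift heuristic would pick Oren, Zane, and Hana for 21, but a cheaper cover exists.
Choose Ravi and Hana: together they cover Wed-PM, Thu-AM, Thu-PM, Fri-PM, Wed-AM — every shift.
Total cost: 7 + 11 = 18.
No cover costs less than 18.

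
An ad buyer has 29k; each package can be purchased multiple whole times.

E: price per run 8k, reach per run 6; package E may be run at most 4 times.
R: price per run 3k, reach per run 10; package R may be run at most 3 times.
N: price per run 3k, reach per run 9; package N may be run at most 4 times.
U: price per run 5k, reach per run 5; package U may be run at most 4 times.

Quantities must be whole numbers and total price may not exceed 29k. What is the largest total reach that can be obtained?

1×E, 3×R, and 4×N: price 29 ≤ 29, reach 1·6 + 3·10 + 4·9 = 72.
3×R, 4×N, and 1×U: price 26 ≤ 29, reach 3·10 + 4·9 + 1·5 = 71.
Best is 72.

72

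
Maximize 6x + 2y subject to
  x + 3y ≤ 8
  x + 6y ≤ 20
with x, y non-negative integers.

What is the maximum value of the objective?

(x,y)=(8,0) is feasible, giving 48.
(x,y)=(7,0) is feasible, giving 42.
Maximum is 48 at (x,y)=(8,0).

48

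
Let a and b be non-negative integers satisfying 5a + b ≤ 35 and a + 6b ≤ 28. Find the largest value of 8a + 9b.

(a,b)=(6,3) is feasible, giving 75.
(a,b)=(5,3) is feasible, giving 67.
(a,b)=(6,2) is feasible, giving 66.
(a,b)=(5,2) is feasible, giving 58.
Maximum is 75 at (a,b)=(6,3).

75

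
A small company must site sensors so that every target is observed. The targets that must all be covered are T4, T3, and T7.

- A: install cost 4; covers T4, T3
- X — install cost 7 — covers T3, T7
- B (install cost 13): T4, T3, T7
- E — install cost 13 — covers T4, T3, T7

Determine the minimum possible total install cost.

Choose A and X: together they cover T4, T3, T7 — every target.
Total install cost: 4 + 7 = 11.
No cover costs less than 11.

11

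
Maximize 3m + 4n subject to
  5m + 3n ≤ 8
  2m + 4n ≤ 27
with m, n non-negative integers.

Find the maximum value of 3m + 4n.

The continuous relaxation peaks at (0, 2.67) with value 10.67; rounding to a feasible lattice point costs some objective.
(m,n)=(0,2): 5·0+3·2=6≤8, 2·0+4·2=8≤27, objective 8.
(m,n)=(1,1): 5·1+3·1=8≤8, 2·1+4·1=6≤27, objective 7.
(m,n)=(0,1): 5·0+3·1=3≤8, 2·0+4·1=4≤27, objective 4.
The best lattice point is (0,2), giving 8.

8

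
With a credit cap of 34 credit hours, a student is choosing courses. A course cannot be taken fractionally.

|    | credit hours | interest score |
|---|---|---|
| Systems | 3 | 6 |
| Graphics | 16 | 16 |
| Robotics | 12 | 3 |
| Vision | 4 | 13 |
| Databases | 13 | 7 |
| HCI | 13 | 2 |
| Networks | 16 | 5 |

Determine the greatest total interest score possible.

Take Graphics, Vision, and Databases: credit hours 16 + 4 + 13 = 33 ≤ 34, interest score 16 + 13 + 7 = 36.
No other feasible combination does better.

36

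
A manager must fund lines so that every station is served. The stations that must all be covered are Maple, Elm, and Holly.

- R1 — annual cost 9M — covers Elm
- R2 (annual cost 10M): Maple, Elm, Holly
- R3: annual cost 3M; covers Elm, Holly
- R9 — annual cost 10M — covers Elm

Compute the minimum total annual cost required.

10

R2 alone covers Maple, Elm, Holly — every station.
Total annual cost: 10.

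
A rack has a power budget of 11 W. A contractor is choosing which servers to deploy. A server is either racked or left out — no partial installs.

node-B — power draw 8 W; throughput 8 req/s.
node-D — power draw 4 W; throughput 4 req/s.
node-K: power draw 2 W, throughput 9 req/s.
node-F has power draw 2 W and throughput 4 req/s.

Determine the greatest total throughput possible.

17

node-B + node-K: power draw 8 + 2 = 10 ≤ 11, throughput 8 + 9 = 17.
node-K + node-F: power draw 2 + 2 = 4 ≤ 11, throughput 9 + 4 = 13.
node-D + node-K + node-F: power draw 4 + 2 + 2 = 8 ≤ 11, throughput 4 + 9 + 4 = 17.
The maximum throughput is 17; one optimal choice is node-D, node-K, and node-F.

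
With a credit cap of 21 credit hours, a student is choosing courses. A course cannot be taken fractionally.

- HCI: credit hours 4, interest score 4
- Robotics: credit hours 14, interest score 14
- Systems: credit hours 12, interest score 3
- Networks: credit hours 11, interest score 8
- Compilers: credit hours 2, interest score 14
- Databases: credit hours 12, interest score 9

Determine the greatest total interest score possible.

32

Allowing fractional choices, the relaxed optimum would be about 32.8, but courses are indivisible.
HCI + Robotics + Compilers: credit hours 4 + 14 + 2 = 20 ≤ 21, interest score 4 + 14 + 14 = 32.
Robotics + Compilers: credit hours 14 + 2 = 16 ≤ 21, interest score 14 + 14 = 28.
Best is HCI, Robotics, and Compilers with total interest score 32.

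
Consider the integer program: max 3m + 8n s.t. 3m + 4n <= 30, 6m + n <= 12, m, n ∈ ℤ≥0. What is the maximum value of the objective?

56

(m,n)=(0,7): 3·0+4·7=28≤30, 6·0+1·7=7≤12, objective 56.
(m,n)=(1,6): 3·1+4·6=27≤30, 6·1+1·6=12≤12, objective 51.
(m,n)=(0,6): 3·0+4·6=24≤30, 6·0+1·6=6≤12, objective 48.
Maximum is 56 at (m,n)=(0,7).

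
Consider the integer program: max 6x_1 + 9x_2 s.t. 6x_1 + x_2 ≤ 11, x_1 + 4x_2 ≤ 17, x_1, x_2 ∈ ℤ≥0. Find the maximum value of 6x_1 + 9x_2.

Relaxing integrality, the LP optimum is 42.65 at (x_1,x_2) = (1.17, 3.96), which is not an integer point.
(x_1,x_2)=(1,4): 6·1+1·4=10≤11, 1·1+4·4=17≤17, objective 42.
(x_1,x_2)=(0,4): 6·0+1·4=4≤11, 1·0+4·4=16≤17, objective 36.
(x_1,x_2)=(1,3): 6·1+1·3=9≤11, 1·1+4·3=13≤17, objective 33.
The best lattice point is (1,4), giving 42.

42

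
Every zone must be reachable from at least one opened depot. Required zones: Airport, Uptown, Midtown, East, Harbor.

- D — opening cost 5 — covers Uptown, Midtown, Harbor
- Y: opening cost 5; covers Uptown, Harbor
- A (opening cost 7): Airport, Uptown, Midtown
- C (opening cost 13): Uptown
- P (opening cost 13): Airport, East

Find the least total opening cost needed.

Choose D and P: together they cover Airport, Uptown, Midtown, East, Harbor — every zone.
Total opening cost: 5 + 13 = 18.
No cover costs less than 18.

18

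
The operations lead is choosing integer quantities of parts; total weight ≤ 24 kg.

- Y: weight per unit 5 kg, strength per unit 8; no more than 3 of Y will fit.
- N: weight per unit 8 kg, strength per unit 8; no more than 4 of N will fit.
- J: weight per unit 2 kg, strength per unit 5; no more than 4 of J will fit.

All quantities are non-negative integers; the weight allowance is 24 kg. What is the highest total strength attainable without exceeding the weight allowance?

J has the best ratio (5/2); taking only J gives at most 4×5 = 20 (stopped by the supply cap of 4).
Mixing does better — 3×Y and 4×J: weight 23 ≤ 24, strength 3·8 + 4·5 = 44.

44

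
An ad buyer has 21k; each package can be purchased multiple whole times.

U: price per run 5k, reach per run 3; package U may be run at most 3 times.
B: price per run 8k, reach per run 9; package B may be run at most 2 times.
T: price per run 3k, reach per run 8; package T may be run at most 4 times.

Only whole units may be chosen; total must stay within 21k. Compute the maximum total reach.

Take 1×B and 4×T: price 20 ≤ 21, reach 1·9 + 4·8 = 41.
T has the best ratio (8/3) and is taken to its limit of 4; remaining capacity is filled optimally with the others.

41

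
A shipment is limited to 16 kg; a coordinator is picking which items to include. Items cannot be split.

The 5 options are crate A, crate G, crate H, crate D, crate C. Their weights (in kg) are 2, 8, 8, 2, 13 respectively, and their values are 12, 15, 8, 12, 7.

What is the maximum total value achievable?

This is an integer program with binary decision variables.
crate A + crate G + crate D: weight 2 + 8 + 2 = 12 ≤ 16, value 12 + 15 + 12 = 39.
crate A + crate H + crate D: weight 2 + 8 + 2 = 12 ≤ 16, value 12 + 8 + 12 = 32.
crate A + crate G: weight 2 + 8 = 10 ≤ 16, value 12 + 15 = 27.
Best is crate A, crate G, and crate D with total value 39.

39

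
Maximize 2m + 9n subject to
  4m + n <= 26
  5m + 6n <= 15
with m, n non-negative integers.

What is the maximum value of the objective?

(m,n)=(0,2): 4·0+1·2=2≤26, 5·0+6·2=12≤15, objective 18.
(m,n)=(1,1): 4·1+1·1=5≤26, 5·1+6·1=11≤15, objective 11.
(m,n)=(0,1): 4·0+1·1=1≤26, 5·0+6·1=6≤15, objective 9.
The best lattice point is (0,2), giving 18.

18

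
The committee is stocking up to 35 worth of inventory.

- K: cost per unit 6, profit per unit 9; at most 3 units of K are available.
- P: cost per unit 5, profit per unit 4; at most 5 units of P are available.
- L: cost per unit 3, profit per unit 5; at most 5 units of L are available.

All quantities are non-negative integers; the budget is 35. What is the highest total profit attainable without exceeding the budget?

52

3×K and 5×L: cost 33 ≤ 35, profit 3·9 + 5·5 = 52.
3×K, 1×P, and 4×L: cost 35 ≤ 35, profit 3·9 + 1·4 + 4·5 = 51.
Best is 52.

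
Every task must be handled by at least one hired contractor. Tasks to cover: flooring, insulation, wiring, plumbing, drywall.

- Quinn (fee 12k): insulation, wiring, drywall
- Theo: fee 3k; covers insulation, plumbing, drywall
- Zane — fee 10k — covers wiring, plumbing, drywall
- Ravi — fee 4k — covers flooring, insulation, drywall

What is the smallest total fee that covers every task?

14

The greedy cost-per-new-task heuristic would pick Theo, Ravi, and Zane for 17, but a cheaper cover exists.
Choose Zane and Ravi: together they cover flooring, insulation, wiring, plumbing, drywall — every task.
Total fee: 10 + 4 = 14.
No cover costs less than 14.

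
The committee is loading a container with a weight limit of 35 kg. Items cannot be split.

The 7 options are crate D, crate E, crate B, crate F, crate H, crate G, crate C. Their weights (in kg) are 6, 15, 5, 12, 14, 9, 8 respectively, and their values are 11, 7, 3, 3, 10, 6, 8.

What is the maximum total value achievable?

Take crate D, crate B, crate H, and crate C: weight 6 + 5 + 14 + 8 = 33 ≤ 35, value 11 + 3 + 10 + 8 = 32.
No other feasible combination does better.

32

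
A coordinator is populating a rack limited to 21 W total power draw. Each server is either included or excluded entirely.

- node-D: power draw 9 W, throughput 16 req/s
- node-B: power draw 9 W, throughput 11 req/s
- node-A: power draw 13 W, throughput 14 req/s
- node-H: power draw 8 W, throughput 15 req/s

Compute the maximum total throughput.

31

Allowing fractional choices, the relaxed optimum would be about 35.9, but servers are indivisible.
node-D + node-H: power draw 9 + 8 = 17 ≤ 21, throughput 16 + 15 = 31.
node-A + node-H: power draw 13 + 8 = 21 ≤ 21, throughput 14 + 15 = 29.
node-D + node-B: power draw 9 + 9 = 18 ≤ 21, throughput 16 + 11 = 27.
Best is node-D and node-H with total throughput 31.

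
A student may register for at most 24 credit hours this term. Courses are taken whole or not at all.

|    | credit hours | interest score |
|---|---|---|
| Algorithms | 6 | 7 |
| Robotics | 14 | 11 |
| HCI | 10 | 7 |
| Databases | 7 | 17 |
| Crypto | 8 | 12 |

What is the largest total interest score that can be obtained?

36

This is an integer program with binary decision variables.
Allowing fractional choices, the relaxed optimum would be about 38.4, but courses are indivisible.
Algorithms + Databases + Crypto: credit hours 6 + 7 + 8 = 21 ≤ 24, interest score 7 + 17 + 12 = 36.
Algorithms + HCI + Databases: credit hours 6 + 10 + 7 = 23 ≤ 24, interest score 7 + 7 + 17 = 31.
Best is Algorithms, Databases, and Crypto with total interest score 36.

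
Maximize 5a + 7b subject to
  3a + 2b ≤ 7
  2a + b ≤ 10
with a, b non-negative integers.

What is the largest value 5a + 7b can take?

The continuous relaxation peaks at (0, 3.5) with value 24.50; rounding to a feasible lattice point costs some objective.
(a,b)=(0,3): 3·0+2·3=6≤7, 2·0+1·3=3≤10, objective 21.
(a,b)=(1,2): 3·1+2·2=7≤7, 2·1+1·2=4≤10, objective 19.
(a,b)=(0,2): 3·0+2·2=4≤7, 2·0+1·2=2≤10, objective 14.
No feasible integer point exceeds 21.

21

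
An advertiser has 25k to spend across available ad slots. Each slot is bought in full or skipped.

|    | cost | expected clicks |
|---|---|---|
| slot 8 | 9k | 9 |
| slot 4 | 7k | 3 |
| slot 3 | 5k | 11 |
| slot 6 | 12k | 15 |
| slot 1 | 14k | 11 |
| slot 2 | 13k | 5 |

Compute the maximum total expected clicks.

29

slot 8 + slot 6: cost 9 + 12 = 21 ≤ 25, expected clicks 9 + 15 = 24.
slot 3 + slot 6: cost 5 + 12 = 17 ≤ 25, expected clicks 11 + 15 = 26.
slot 4 + slot 3 + slot 6: cost 7 + 5 + 12 = 24 ≤ 25, expected clicks 3 + 11 + 15 = 29.
Best is slot 4, slot 3, and slot 6 with total expected clicks 29.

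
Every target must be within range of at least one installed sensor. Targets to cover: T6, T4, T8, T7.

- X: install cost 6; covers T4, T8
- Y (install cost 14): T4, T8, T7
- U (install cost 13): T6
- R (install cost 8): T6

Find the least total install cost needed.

22

The greedy cost-per-new-target heuristic would pick X, R, and Y for 28, but a cheaper cover exists.
Choose Y and R: together they cover T6, T4, T8, T7 — every target.
Total install cost: 14 + 8 = 22.
No cover costs less than 22.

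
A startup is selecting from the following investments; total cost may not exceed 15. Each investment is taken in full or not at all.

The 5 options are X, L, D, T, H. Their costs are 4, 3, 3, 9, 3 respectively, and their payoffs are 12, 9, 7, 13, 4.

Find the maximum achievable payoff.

X + L + D: cost 4 + 3 + 3 = 10 ≤ 15, payoff 12 + 9 + 7 = 28.
L + D + T: cost 3 + 3 + 9 = 15 ≤ 15, payoff 9 + 7 + 13 = 29.
X + L + D + H: cost 4 + 3 + 3 + 3 = 13 ≤ 15, payoff 12 + 9 + 7 + 4 = 32.
Best is X, L, D, and H with total payoff 32.

32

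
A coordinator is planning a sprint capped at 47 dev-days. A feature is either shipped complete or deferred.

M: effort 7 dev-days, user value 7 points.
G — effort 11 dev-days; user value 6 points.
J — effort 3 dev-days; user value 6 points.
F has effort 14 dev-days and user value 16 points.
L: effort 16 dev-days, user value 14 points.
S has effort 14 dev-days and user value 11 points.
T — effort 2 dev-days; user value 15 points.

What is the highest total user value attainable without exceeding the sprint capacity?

58

This is a 0-1 knapsack instance.
Allowing fractional choices, the relaxed optimum would be about 61.9, but features are indivisible.
M + J + F + L + T: effort 7 + 3 + 14 + 16 + 2 = 42 ≤ 47, user value 7 + 6 + 16 + 14 + 15 = 58.
F + L + S + T: effort 14 + 16 + 14 + 2 = 46 ≤ 47, user value 16 + 14 + 11 + 15 = 56.
G + J + F + L + T: effort 11 + 3 + 14 + 16 + 2 = 46 ≤ 47, user value 6 + 6 + 16 + 14 + 15 = 57.
Best is M, J, F, L, and T with total user value 58.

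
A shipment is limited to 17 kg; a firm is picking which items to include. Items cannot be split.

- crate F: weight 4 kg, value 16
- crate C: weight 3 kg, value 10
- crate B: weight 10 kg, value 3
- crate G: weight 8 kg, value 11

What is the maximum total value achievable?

crate F + crate C + crate B: weight 4 + 3 + 10 = 17 ≤ 17, value 16 + 10 + 3 = 29.
crate F + crate C + crate G: weight 4 + 3 + 8 = 15 ≤ 17, value 16 + 10 + 11 = 37.
crate F + crate G: weight 4 + 8 = 12 ≤ 17, value 16 + 11 = 27.
Best is crate F, crate C, and crate G with total value 37.

37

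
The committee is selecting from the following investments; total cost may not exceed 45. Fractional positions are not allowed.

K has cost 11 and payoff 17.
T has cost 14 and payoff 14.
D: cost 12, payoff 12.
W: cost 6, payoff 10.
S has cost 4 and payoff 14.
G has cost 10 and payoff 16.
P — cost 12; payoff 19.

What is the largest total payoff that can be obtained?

Allowing fractional choices, the relaxed optimum would be about 78.0, but investments are indivisible.
D + W + S + G + P: cost 12 + 6 + 4 + 10 + 12 = 44 ≤ 45, payoff 12 + 10 + 14 + 16 + 19 = 71.
K + W + S + G + P: cost 11 + 6 + 4 + 10 + 12 = 43 ≤ 45, payoff 17 + 10 + 14 + 16 + 19 = 76.
K + D + W + S + P: cost 11 + 12 + 6 + 4 + 12 = 45 ≤ 45, payoff 17 + 12 + 10 + 14 + 19 = 72.
Best is K, W, S, G, and P with total payoff 76.

76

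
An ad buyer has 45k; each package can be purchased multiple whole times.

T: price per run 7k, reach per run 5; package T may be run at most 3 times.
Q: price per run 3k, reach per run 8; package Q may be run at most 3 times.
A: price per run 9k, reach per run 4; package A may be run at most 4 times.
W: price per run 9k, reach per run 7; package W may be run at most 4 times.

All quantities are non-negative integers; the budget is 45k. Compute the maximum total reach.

This is a bounded integer knapsack.
Q has the best ratio (8/3); taking only Q gives at most 3×8 = 24 (stopped by the supply cap of 3).
Mixing does better — 3×Q and 4×W: price 45 ≤ 45, reach 3·8 + 4·7 = 52.

52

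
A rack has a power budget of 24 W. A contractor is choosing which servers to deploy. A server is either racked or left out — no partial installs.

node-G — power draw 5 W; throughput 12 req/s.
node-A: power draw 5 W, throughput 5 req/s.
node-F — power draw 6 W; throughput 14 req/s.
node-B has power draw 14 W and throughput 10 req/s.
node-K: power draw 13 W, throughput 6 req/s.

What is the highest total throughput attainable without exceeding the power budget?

Take node-G, node-F, and node-K: power draw 5 + 6 + 13 = 24 ≤ 24, throughput 12 + 14 + 6 = 32.
No other feasible combination does better.

32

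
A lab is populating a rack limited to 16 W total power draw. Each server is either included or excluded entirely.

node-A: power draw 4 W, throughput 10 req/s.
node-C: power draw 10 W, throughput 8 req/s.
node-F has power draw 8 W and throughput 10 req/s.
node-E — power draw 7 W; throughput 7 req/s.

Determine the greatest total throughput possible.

20

Treat it as a binary knapsack problem.
Allowing fractional choices, the relaxed optimum would be about 24.0, but servers are indivisible.
node-A + node-E: power draw 4 + 7 = 11 ≤ 16, throughput 10 + 7 = 17.
node-A + node-C: power draw 4 + 10 = 14 ≤ 16, throughput 10 + 8 = 18.
node-A + node-F: power draw 4 + 8 = 12 ≤ 16, throughput 10 + 10 = 20.
Best is node-A and node-F with total throughput 20.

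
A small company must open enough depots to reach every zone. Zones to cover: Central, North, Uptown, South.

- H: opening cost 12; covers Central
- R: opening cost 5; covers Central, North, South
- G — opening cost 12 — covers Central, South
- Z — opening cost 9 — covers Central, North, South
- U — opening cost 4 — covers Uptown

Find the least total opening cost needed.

9

Choose R and U: together they cover Central, North, Uptown, South — every zone.
Total opening cost: 5 + 4 = 9.
No cover costs less than 9.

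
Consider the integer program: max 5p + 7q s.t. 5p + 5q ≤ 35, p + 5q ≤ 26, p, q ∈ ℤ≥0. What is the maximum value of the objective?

(p,q)=(3,4): 5·3+5·4=35≤35, 1·3+5·4=23≤26, objective 43.
(p,q)=(4,3): 5·4+5·3=35≤35, 1·4+5·3=19≤26, objective 41.
(p,q)=(1,5): 5·1+5·5=30≤35, 1·1+5·5=26≤26, objective 40.
Maximum is 43 at (p,q)=(3,4).

43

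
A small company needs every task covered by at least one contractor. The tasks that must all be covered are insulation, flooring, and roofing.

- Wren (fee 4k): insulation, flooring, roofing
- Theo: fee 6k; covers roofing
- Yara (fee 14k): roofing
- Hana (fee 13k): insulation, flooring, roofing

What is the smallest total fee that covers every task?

4

Wren alone covers insulation, flooring, roofing — every task.
Total fee: 4.
No cover costs less than 4.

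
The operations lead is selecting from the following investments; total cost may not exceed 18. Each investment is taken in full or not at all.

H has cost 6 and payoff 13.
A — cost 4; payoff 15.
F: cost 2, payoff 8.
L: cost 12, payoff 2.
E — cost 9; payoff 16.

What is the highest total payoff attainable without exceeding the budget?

39

Take A, F, and E: cost 4 + 2 + 9 = 15 ≤ 18, payoff 15 + 8 + 16 = 39.
No other feasible combination does better.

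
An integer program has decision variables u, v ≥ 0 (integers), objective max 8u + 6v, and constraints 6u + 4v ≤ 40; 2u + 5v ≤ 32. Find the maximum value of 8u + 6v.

The continuous relaxation peaks at (3.27, 5.09) with value 56.73; rounding to a feasible lattice point costs some objective.
(u,v)=(4,4): 6·4+4·4=40≤40, 2·4+5·4=28≤32, objective 56.
(u,v)=(3,5): 6·3+4·5=38≤40, 2·3+5·5=31≤32, objective 54.
(u,v)=(4,3): 6·4+4·3=36≤40, 2·4+5·3=23≤32, objective 50.
Maximum is 56 at (u,v)=(4,4).

56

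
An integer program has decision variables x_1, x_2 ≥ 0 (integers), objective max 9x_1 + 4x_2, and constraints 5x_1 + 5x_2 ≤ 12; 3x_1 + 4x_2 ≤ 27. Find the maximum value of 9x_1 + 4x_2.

The continuous relaxation peaks at (2.4, 0) with value 21.60; rounding to a feasible lattice point costs some objective.
(x_1,x_2)=(2,0): 5·2+5·0=10≤12, 3·2+4·0=6≤27, objective 18.
(x_1,x_2)=(1,1): 5·1+5·1=10≤12, 3·1+4·1=7≤27, objective 13.
(x_1,x_2)=(1,0): 5·1+5·0=5≤12, 3·1+4·0=3≤27, objective 9.
Maximum is 18 at (x_1,x_2)=(2,0).

18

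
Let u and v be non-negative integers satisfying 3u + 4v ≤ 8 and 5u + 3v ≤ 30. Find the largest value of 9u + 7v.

18

(u,v)=(2,0): 3·2+4·0=6≤8, 5·2+3·0=10≤30, objective 18.
(u,v)=(1,1): 3·1+4·1=7≤8, 5·1+3·1=8≤30, objective 16.
The best lattice point is (2,0), giving 18.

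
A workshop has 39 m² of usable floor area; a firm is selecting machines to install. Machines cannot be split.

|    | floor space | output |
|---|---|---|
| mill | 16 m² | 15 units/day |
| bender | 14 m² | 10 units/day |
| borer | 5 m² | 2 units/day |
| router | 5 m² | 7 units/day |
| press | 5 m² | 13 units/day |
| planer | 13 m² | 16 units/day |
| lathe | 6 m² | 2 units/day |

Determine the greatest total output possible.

This is a 0-1 knapsack instance.
mill + router + press + planer: floor space 16 + 5 + 5 + 13 = 39 ≤ 39, output 15 + 7 + 13 + 16 = 51.
bender + router + press + planer: floor space 14 + 5 + 5 + 13 = 37 ≤ 39, output 10 + 7 + 13 + 16 = 46.
Best is mill, router, press, and planer with total output 51.

51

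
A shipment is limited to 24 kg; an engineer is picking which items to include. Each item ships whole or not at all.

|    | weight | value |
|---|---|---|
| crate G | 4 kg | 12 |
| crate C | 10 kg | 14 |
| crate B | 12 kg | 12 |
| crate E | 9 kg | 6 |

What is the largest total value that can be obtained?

This is a 0-1 knapsack instance.
crate G + crate C: weight 4 + 10 = 14 ≤ 24, value 12 + 14 = 26.
crate C + crate B: weight 10 + 12 = 22 ≤ 24, value 14 + 12 = 26.
crate G + crate C + crate E: weight 4 + 10 + 9 = 23 ≤ 24, value 12 + 14 + 6 = 32.
Best is crate G, crate C, and crate E with total value 32.

32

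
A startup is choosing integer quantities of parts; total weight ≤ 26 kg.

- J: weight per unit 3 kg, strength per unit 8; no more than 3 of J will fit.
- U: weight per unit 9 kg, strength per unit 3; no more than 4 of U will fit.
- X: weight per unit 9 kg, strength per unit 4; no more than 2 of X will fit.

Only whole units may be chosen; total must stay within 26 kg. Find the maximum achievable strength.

28

J has the best ratio (8/3); taking only J gives at most 3×8 = 24 (stopped by the supply cap of 3).
Mixing does better — 3×J and 1×X: weight 18 ≤ 26, strength 3·8 + 1·4 = 28.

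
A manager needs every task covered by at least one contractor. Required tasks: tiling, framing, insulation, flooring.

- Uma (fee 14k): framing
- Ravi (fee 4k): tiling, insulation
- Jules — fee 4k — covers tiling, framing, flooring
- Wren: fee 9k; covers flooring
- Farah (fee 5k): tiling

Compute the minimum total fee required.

8

Choose Ravi and Jules: together they cover tiling, framing, insulation, flooring — every task.
Total fee: 4 + 4 = 8.
No cover costs less than 8.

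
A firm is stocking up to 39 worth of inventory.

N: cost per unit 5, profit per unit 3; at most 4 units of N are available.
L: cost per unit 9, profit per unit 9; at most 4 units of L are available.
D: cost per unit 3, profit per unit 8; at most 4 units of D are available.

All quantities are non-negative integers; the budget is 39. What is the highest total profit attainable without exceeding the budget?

59

This is a bounded integer knapsack.
D has the best ratio (8/3); taking only D gives at most 4×8 = 32 (stopped by the supply cap of 4).
Mixing does better — 3×L and 4×D: cost 39 ≤ 39, profit 3·9 + 4·8 = 59.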